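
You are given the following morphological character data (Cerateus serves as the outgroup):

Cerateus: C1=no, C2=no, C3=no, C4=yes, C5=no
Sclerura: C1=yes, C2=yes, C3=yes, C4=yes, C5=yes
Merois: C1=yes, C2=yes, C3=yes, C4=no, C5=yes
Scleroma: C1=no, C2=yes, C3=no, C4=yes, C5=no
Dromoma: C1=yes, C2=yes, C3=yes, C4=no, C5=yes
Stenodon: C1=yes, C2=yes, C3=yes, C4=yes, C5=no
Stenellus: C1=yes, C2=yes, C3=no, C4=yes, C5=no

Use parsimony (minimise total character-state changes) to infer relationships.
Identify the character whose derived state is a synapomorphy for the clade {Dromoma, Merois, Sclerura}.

Character polarity is set by the outgroup: the derived state is whichever differs from the outgroup's state, so for C4 the derived state is 'no', and for the remaining characters it is 'yes'.
C1 (derived state 'yes') is shared by Dromoma, Merois, Sclerura, Stenellus, and Stenodon — a synapomorphy uniting that clade.
C2 (derived state 'yes') is shared by all ingroup taxa — unites the whole ingroup.
C3: derived state 'yes' in Dromoma, Merois, Sclerura, and Stenodon only — synapomorphy for {Dromoma, Merois, Sclerura, Stenodon}.
C4: derived state 'no' in Dromoma and Merois only — synapomorphy for {Dromoma, Merois}.
C5: derived state 'yes' in Dromoma, Merois, and Sclerura only — synapomorphy for {Dromoma, Merois, Sclerura}.
Most parsimonious ingroup topology: ((((Sclerura,(Merois,Dromoma)),Stenodon),Stenellus),Scleroma).
The clade {Dromoma, Merois, Sclerura} is supported by C5: its derived state 'yes' occurs in exactly those taxa and in no other taxon (including the outgroup).

C5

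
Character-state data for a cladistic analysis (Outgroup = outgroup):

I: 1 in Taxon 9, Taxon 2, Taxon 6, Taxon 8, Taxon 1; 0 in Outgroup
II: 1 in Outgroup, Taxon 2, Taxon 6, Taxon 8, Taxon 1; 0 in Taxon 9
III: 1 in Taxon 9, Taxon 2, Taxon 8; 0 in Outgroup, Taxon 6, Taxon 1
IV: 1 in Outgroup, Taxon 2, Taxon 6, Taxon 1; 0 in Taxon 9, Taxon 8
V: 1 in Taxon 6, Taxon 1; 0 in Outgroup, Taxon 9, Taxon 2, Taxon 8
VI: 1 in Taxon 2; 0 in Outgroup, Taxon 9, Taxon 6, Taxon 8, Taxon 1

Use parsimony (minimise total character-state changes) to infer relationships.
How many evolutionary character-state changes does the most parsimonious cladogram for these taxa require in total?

6

Character polarity is set by the outgroup: the derived state is whichever differs from the outgroup's state, so for II, IV the derived state is '0', and for the remaining characters it is '1'.
All ingroup taxa share the derived state '1' for I; it defines the ingroup but does not resolve relationships within it.
II: derived state '0' in Taxon 9 only — an autapomorphy, so it tells us nothing about relationships among taxa.
Only Taxon 2, Taxon 8, and Taxon 9 show the derived state '1' for III, supporting them as a clade.
IV (derived state '0') is shared by Taxon 8 and Taxon 9 — a synapomorphy uniting that clade.
V (derived state '1') is shared by Taxon 1 and Taxon 6 — a synapomorphy uniting that clade.
VI: derived state '1' in Taxon 2 only — an autapomorphy, so it tells us nothing about relationships among taxa.
Most parsimonious ingroup topology: (((Taxon 9,Taxon 8),Taxon 2),(Taxon 6,Taxon 1)).
Changes per character on this tree: I: 1; II: 1; III: 1; IV: 1; V: 1; VI: 1.
Total = 6.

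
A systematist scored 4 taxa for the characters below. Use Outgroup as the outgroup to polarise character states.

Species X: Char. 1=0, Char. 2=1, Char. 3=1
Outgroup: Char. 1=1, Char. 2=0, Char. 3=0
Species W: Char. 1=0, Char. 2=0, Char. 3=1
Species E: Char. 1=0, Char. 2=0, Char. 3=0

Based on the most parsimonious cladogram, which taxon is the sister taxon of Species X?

Species W

Character polarity is set by the outgroup: the derived state is whichever differs from the outgroup's state, so for Char. 1 the derived state is '0', and for the remaining characters it is '1'.
All ingroup taxa share the derived state '0' for Char. 1; it defines the ingroup but does not resolve relationships within it.
Char. 2: derived state '1' in Species X only — an autapomorphy, so it tells us nothing about relationships among taxa.
Only Species W and Species X show the derived state '1' for Char. 3, supporting them as a clade.
Most parsimonious ingroup topology: ((Species X,Species W),Species E).
Species X and Species W form a cherry on this tree, so they are sister taxa.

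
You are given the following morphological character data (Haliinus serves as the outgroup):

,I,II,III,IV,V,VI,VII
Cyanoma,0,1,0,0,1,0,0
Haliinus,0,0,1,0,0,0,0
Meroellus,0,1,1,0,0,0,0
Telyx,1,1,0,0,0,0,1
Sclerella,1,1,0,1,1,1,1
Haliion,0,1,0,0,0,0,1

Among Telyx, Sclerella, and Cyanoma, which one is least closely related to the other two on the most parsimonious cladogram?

Cyanoma

Character polarity is set by the outgroup: the derived state is whichever differs from the outgroup's state, so for III the derived state is '0', and for the remaining characters it is '1'.
I (derived state '1') is shared by Sclerella and Telyx — a synapomorphy uniting that clade.
II (derived state '1') is shared by all ingroup taxa — unites the whole ingroup.
III: derived state '0' in Cyanoma, Haliion, Sclerella, and Telyx only — synapomorphy for {Cyanoma, Haliion, Sclerella, Telyx}.
IV: derived state '1' in Sclerella only — an autapomorphy, so it tells us nothing about relationships among taxa.
V groups Cyanoma and Sclerella, which is incompatible with the clades supported by the remaining characters; treating it as convergent (homoplasy) costs fewer steps than any alternative tree.
VI: derived state '1' in Sclerella only — an autapomorphy, so it tells us nothing about relationships among taxa.
VII: derived state '1' in Haliion, Sclerella, and Telyx only — synapomorphy for {Haliion, Sclerella, Telyx}.
Most parsimonious ingroup topology: ((((Sclerella,Telyx),Haliion),Cyanoma),Meroellus).
Sclerella and Telyx share a more recent common ancestor with each other than either does with Cyanoma, so Cyanoma is the least closely related of the three.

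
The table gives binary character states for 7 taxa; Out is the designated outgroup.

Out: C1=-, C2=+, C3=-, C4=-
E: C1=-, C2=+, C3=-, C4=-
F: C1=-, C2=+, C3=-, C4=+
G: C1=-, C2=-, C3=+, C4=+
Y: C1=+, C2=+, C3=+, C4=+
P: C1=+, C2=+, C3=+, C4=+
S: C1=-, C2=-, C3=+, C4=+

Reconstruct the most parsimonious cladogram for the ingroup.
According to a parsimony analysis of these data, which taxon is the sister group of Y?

P

Character polarity is set by the outgroup: the derived state is whichever differs from the outgroup's state, so for C2 the derived state is '-', and for the remaining characters it is '+'.
Only P and Y show the derived state '+' for C1, supporting them as a clade.
C2: derived state '-' in G and S only — synapomorphy for {G, S}.
C3: derived state '+' in G, P, S, and Y only — synapomorphy for {G, P, S, Y}.
C4 (derived state '+') is shared by F, G, P, S, and Y — a synapomorphy uniting that clade.
Most parsimonious ingroup topology: (E,(F,((G,S),(Y,P)))).
Y and P form a cherry on this tree, so they are sister taxa.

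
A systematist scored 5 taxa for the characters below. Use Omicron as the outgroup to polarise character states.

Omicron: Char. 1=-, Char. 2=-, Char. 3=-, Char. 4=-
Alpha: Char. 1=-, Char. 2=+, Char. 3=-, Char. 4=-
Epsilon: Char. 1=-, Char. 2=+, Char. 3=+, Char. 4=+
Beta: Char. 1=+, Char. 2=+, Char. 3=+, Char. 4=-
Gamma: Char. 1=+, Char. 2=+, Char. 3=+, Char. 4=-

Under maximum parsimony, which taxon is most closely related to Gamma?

The outgroup has state '-' for every character, so '+' is the derived state throughout.
Char. 1 (derived state '+') is shared by Beta and Gamma — a synapomorphy uniting that clade.
Char. 2 (derived state '+') is shared by all ingroup taxa — unites the whole ingroup.
Char. 3 (derived state '+') is shared by Beta, Epsilon, and Gamma — a synapomorphy uniting that clade.
Char. 4: derived state '+' in Epsilon only — an autapomorphy, so it tells us nothing about relationships among taxa.
Most parsimonious ingroup topology: (Alpha,(Epsilon,(Beta,Gamma))).
Gamma and Beta form a cherry on this tree, so they are sister taxa.

Beta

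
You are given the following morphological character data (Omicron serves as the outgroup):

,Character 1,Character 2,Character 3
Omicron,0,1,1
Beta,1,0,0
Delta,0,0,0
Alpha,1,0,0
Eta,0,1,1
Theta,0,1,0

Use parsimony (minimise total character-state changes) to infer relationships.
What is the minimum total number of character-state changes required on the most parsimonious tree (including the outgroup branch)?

Character polarity is set by the outgroup: the derived state is whichever differs from the outgroup's state, so for Character 2, Character 3 the derived state is '0', and for the remaining characters it is '1'.
Character 1 (derived state '1') is shared by Alpha and Beta — a synapomorphy uniting that clade.
Character 2: derived state '0' in Alpha, Beta, and Delta only — synapomorphy for {Alpha, Beta, Delta}.
Character 3 (derived state '0') is shared by Alpha, Beta, Delta, and Theta — a synapomorphy uniting that clade.
Most parsimonious ingroup topology: ((((Beta,Alpha),Delta),Theta),Eta).
Changes per character on this tree: Character 1: 1; Character 2: 1; Character 3: 1.
Total = 3.

3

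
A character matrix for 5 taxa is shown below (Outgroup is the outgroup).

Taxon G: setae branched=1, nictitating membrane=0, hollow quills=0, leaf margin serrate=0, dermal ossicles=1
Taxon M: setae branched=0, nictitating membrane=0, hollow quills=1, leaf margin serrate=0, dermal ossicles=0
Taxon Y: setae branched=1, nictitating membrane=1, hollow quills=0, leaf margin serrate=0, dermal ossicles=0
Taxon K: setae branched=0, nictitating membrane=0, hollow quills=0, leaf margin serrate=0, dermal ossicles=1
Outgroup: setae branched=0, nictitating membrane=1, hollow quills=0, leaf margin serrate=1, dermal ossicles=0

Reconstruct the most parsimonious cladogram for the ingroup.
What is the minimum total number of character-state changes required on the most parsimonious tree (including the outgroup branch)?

Character polarity is set by the outgroup: the derived state is whichever differs from the outgroup's state, so for nictitating membrane, leaf margin serrate the derived state is '0', and for the remaining characters it is '1'.
setae branched groups Taxon G and Taxon Y, which is incompatible with the clades supported by the remaining characters; treating it as convergent (homoplasy) costs fewer steps than any alternative tree.
nictitating membrane (derived state '0') is shared by Taxon G, Taxon K, and Taxon M — a synapomorphy uniting that clade.
hollow quills: derived state '1' in Taxon M only — an autapomorphy, so it tells us nothing about relationships among taxa.
All ingroup taxa share the derived state '0' for leaf margin serrate; it defines the ingroup but does not resolve relationships within it.
dermal ossicles: derived state '1' in Taxon G and Taxon K only — synapomorphy for {Taxon G, Taxon K}.
Most parsimonious ingroup topology: (Taxon Y,(Taxon M,(Taxon K,Taxon G))).
Changes per character on this tree: setae branched: 2; nictitating membrane: 1; hollow quills: 1; leaf margin serrate: 1; dermal ossicles: 1.
Total = 6.

6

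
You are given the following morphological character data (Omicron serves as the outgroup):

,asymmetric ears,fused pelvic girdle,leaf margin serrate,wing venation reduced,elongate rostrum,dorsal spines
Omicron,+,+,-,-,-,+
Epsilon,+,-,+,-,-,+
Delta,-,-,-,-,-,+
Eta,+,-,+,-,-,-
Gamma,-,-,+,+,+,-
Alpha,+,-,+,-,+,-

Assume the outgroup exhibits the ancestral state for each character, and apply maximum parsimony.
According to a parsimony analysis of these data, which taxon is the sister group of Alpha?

Character polarity is set by the outgroup: the derived state is whichever differs from the outgroup's state, so for asymmetric ears, fused pelvic girdle, dorsal spines the derived state is '-', and for the remaining characters it is '+'.
asymmetric ears (state '-') occurs in Delta and Gamma but conflicts with the nesting implied by the other characters — most parsimoniously interpreted as homoplasy.
fused pelvic girdle (derived state '-') is shared by all ingroup taxa — unites the whole ingroup.
leaf margin serrate: derived state '+' in Alpha, Epsilon, Eta, and Gamma only — synapomorphy for {Alpha, Epsilon, Eta, Gamma}.
wing venation reduced (derived state '+') is unique to Gamma (autapomorphy; uninformative for grouping).
Only Alpha and Gamma show the derived state '+' for elongate rostrum, supporting them as a clade.
dorsal spines: derived state '-' in Alpha, Eta, and Gamma only — synapomorphy for {Alpha, Eta, Gamma}.
Most parsimonious ingroup topology: ((Epsilon,(Eta,(Gamma,Alpha))),Delta).
Alpha and Gamma form a cherry on this tree, so they are sister taxa.

Gamma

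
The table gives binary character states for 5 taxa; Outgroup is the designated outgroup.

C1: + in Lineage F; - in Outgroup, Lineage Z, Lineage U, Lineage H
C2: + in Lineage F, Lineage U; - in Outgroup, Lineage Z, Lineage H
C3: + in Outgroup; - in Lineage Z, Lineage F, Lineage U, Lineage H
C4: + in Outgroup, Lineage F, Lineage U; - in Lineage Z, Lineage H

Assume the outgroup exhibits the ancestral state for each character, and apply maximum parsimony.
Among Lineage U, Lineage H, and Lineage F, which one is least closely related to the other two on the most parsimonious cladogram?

Character polarity is set by the outgroup: the derived state is whichever differs from the outgroup's state, so for C3, C4 the derived state is '-', and for the remaining characters it is '+'.
C1 (derived state '+') is unique to Lineage F (autapomorphy; uninformative for grouping).
C2 (derived state '+') is shared by Lineage F and Lineage U — a synapomorphy uniting that clade.
C3 (derived state '-') is shared by all ingroup taxa — unites the whole ingroup.
C4: derived state '-' in Lineage H and Lineage Z only — synapomorphy for {Lineage H, Lineage Z}.
Most parsimonious ingroup topology: ((Lineage Z,Lineage H),(Lineage F,Lineage U)).
Lineage U and Lineage F share a more recent common ancestor with each other than either does with Lineage H, so Lineage H is the least closely related of the three.

Lineage H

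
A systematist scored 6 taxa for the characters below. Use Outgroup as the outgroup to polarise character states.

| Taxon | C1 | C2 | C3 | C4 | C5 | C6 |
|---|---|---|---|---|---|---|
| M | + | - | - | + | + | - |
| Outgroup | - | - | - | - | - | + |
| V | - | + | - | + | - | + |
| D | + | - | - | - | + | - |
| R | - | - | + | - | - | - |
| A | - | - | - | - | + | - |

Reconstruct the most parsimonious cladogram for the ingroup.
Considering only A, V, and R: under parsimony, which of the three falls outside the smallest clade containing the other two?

V

Character polarity is set by the outgroup: the derived state is whichever differs from the outgroup's state, so for C6 the derived state is '-', and for the remaining characters it is '+'.
C1 (derived state '+') is shared by D and M — a synapomorphy uniting that clade.
C2 (derived state '+') is unique to V (autapomorphy; uninformative for grouping).
C3 (derived state '+') is unique to R (autapomorphy; uninformative for grouping).
C4 groups M and V, which is incompatible with the clades supported by the remaining characters; treating it as convergent (homoplasy) costs fewer steps than any alternative tree.
Only A, D, and M show the derived state '+' for C5, supporting them as a clade.
Only A, D, M, and R show the derived state '-' for C6, supporting them as a clade.
Most parsimonious ingroup topology: ((R,((D,M),A)),V).
R and A share a more recent common ancestor with each other than either does with V, so V is the least closely related of the three.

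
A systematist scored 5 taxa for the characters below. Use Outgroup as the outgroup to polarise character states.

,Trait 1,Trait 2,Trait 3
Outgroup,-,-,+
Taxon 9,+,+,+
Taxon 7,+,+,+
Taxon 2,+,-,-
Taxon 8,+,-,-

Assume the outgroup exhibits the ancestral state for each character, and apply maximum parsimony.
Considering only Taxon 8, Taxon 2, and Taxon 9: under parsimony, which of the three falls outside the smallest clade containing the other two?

Character polarity is set by the outgroup: the derived state is whichever differs from the outgroup's state, so for Trait 3 the derived state is '-', and for the remaining characters it is '+'.
Trait 1 (derived state '+') is shared by all ingroup taxa — unites the whole ingroup.
Trait 2: derived state '+' in Taxon 7 and Taxon 9 only — synapomorphy for {Taxon 7, Taxon 9}.
Trait 3 (derived state '-') is shared by Taxon 2 and Taxon 8 — a synapomorphy uniting that clade.
Most parsimonious ingroup topology: ((Taxon 9,Taxon 7),(Taxon 2,Taxon 8)).
Taxon 2 and Taxon 8 share a more recent common ancestor with each other than either does with Taxon 9, so Taxon 9 is the least closely related of the three.

Taxon 9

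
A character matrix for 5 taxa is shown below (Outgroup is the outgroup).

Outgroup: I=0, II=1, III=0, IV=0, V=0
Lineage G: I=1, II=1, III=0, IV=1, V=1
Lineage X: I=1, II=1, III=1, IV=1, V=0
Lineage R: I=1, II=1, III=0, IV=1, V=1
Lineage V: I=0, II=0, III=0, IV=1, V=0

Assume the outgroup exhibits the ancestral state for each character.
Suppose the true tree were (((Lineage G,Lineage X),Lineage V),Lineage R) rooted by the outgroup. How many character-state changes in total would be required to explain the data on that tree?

7

Map each character onto (((Lineage G,Lineage X),Lineage V),Lineage R) (rooted by Outgroup) and count the minimum state changes it requires (Fitch parsimony):
I: 2; II: 1; III: 1; IV: 1; V: 2.
Total tree length = 7.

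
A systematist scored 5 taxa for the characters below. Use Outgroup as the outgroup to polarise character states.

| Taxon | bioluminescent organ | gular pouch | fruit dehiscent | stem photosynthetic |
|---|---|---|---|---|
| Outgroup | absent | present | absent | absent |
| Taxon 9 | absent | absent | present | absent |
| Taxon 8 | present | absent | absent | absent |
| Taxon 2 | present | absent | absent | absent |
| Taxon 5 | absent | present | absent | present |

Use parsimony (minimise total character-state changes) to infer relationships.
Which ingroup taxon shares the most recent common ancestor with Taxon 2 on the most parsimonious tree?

Taxon 8

Character polarity is set by the outgroup: the derived state is whichever differs from the outgroup's state, so for gular pouch the derived state is 'absent', and for the remaining characters it is 'present'.
bioluminescent organ: derived state 'present' in Taxon 2 and Taxon 8 only — synapomorphy for {Taxon 2, Taxon 8}.
Only Taxon 2, Taxon 8, and Taxon 9 show the derived state 'absent' for gular pouch, supporting them as a clade.
fruit dehiscent: derived state 'present' in Taxon 9 only — an autapomorphy, so it tells us nothing about relationships among taxa.
stem photosynthetic: derived state 'present' in Taxon 5 only — an autapomorphy, so it tells us nothing about relationships among taxa.
Most parsimonious ingroup topology: ((Taxon 9,(Taxon 8,Taxon 2)),Taxon 5).
Taxon 2 and Taxon 8 form a cherry on this tree, so they are sister taxa.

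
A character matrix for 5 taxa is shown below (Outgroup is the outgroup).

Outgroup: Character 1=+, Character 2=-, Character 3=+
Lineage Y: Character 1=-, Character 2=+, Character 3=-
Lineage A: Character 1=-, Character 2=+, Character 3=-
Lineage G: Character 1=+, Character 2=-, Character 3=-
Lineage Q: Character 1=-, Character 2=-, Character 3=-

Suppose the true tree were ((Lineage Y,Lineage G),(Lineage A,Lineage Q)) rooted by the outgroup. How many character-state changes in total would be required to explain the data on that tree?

5

Map each character onto ((Lineage Y,Lineage G),(Lineage A,Lineage Q)) (rooted by Outgroup) and count the minimum state changes it requires (Fitch parsimony):
Character 1: 2; Character 2: 2; Character 3: 1.
Total tree length = 5.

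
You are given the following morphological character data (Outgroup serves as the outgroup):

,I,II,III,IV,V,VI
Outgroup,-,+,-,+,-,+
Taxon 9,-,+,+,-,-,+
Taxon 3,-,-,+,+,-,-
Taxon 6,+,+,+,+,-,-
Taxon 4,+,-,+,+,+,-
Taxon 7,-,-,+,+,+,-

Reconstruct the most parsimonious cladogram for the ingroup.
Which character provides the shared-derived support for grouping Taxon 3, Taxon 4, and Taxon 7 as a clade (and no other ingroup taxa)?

Character polarity is set by the outgroup: the derived state is whichever differs from the outgroup's state, so for II, IV, VI the derived state is '-', and for the remaining characters it is '+'.
I groups Taxon 4 and Taxon 6, which is incompatible with the clades supported by the remaining characters; treating it as convergent (homoplasy) costs fewer steps than any alternative tree.
Only Taxon 3, Taxon 4, and Taxon 7 show the derived state '-' for II, supporting them as a clade.
III (derived state '+') is shared by all ingroup taxa — unites the whole ingroup.
IV: derived state '-' in Taxon 9 only — an autapomorphy, so it tells us nothing about relationships among taxa.
V: derived state '+' in Taxon 4 and Taxon 7 only — synapomorphy for {Taxon 4, Taxon 7}.
VI (derived state '-') is shared by Taxon 3, Taxon 4, Taxon 6, and Taxon 7 — a synapomorphy uniting that clade.
Most parsimonious ingroup topology: (Taxon 9,((Taxon 3,(Taxon 4,Taxon 7)),Taxon 6)).
The clade {Taxon 3, Taxon 4, Taxon 7} is supported by II: its derived state '-' occurs in exactly those taxa and in no other taxon (including the outgroup).

II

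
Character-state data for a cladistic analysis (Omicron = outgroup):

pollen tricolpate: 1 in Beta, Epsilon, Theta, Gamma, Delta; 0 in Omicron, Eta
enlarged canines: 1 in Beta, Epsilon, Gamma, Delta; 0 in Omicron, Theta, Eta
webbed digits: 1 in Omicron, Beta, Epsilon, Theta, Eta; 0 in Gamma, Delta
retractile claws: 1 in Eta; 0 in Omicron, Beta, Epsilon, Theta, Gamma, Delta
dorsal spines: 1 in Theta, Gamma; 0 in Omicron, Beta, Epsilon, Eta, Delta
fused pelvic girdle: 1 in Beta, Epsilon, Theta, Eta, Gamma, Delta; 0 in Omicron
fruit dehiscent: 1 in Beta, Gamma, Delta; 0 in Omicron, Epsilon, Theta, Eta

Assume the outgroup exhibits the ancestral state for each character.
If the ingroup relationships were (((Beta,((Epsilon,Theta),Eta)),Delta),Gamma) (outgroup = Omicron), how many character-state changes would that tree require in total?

Map each character onto (((Beta,((Epsilon,Theta),Eta)),Delta),Gamma) (rooted by Omicron) and count the minimum state changes it requires (Fitch parsimony):
pollen tricolpate: 2; enlarged canines: 3; webbed digits: 2; retractile claws: 1; dorsal spines: 2; fused pelvic girdle: 1; fruit dehiscent: 2.
Total tree length = 13.

13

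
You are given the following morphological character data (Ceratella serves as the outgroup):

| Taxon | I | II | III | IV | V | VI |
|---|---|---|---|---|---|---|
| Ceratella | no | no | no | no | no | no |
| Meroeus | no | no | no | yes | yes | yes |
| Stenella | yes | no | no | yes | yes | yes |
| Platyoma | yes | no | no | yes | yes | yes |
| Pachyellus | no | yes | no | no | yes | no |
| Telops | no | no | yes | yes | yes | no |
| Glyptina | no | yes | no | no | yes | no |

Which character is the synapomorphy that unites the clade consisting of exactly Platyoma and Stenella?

I

The outgroup has state 'no' for every character, so 'yes' is the derived state throughout.
I (derived state 'yes') is shared by Platyoma and Stenella — a synapomorphy uniting that clade.
Only Glyptina and Pachyellus show the derived state 'yes' for II, supporting them as a clade.
III (derived state 'yes') is unique to Telops (autapomorphy; uninformative for grouping).
IV (derived state 'yes') is shared by Meroeus, Platyoma, Stenella, and Telops — a synapomorphy uniting that clade.
All ingroup taxa share the derived state 'yes' for V; it defines the ingroup but does not resolve relationships within it.
VI (derived state 'yes') is shared by Meroeus, Platyoma, and Stenella — a synapomorphy uniting that clade.
Most parsimonious ingroup topology: (((Meroeus,(Stenella,Platyoma)),Telops),(Pachyellus,Glyptina)).
The clade {Platyoma, Stenella} is supported by I: its derived state 'yes' occurs in exactly those taxa and in no other taxon (including the outgroup).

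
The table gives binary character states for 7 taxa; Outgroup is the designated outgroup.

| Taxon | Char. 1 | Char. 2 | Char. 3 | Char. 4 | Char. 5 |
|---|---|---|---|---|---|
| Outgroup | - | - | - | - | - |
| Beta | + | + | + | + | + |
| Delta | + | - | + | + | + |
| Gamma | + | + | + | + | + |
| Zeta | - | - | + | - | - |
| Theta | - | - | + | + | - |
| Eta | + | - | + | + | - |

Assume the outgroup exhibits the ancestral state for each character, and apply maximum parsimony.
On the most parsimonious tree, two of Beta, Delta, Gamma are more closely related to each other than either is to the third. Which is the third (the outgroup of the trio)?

The outgroup has state '-' for every character, so '+' is the derived state throughout.
Char. 1: derived state '+' in Beta, Delta, Eta, and Gamma only — synapomorphy for {Beta, Delta, Eta, Gamma}.
Char. 2: derived state '+' in Beta and Gamma only — synapomorphy for {Beta, Gamma}.
All ingroup taxa share the derived state '+' for Char. 3; it defines the ingroup but does not resolve relationships within it.
Only Beta, Delta, Eta, Gamma, and Theta show the derived state '+' for Char. 4, supporting them as a clade.
Only Beta, Delta, and Gamma show the derived state '+' for Char. 5, supporting them as a clade.
Most parsimonious ingroup topology: (((((Beta,Gamma),Delta),Eta),Theta),Zeta).
Gamma and Beta share a more recent common ancestor with each other than either does with Delta, so Delta is the least closely related of the three.

Delta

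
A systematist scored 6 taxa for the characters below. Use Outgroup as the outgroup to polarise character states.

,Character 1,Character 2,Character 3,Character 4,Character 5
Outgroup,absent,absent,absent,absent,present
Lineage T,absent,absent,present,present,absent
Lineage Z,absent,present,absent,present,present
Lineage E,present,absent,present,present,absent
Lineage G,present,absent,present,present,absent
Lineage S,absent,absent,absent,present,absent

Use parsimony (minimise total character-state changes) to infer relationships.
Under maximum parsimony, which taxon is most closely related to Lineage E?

Lineage G

Character polarity is set by the outgroup: the derived state is whichever differs from the outgroup's state, so for Character 5 the derived state is 'absent', and for the remaining characters it is 'present'.
Character 1: derived state 'present' in Lineage E and Lineage G only — synapomorphy for {Lineage E, Lineage G}.
Character 2: derived state 'present' in Lineage Z only — an autapomorphy, so it tells us nothing about relationships among taxa.
Character 3: derived state 'present' in Lineage E, Lineage G, and Lineage T only — synapomorphy for {Lineage E, Lineage G, Lineage T}.
All ingroup taxa share the derived state 'present' for Character 4; it defines the ingroup but does not resolve relationships within it.
Character 5 (derived state 'absent') is shared by Lineage E, Lineage G, Lineage S, and Lineage T — a synapomorphy uniting that clade.
Most parsimonious ingroup topology: (((Lineage T,(Lineage E,Lineage G)),Lineage S),Lineage Z).
Lineage E and Lineage G form a cherry on this tree, so they are sister taxa.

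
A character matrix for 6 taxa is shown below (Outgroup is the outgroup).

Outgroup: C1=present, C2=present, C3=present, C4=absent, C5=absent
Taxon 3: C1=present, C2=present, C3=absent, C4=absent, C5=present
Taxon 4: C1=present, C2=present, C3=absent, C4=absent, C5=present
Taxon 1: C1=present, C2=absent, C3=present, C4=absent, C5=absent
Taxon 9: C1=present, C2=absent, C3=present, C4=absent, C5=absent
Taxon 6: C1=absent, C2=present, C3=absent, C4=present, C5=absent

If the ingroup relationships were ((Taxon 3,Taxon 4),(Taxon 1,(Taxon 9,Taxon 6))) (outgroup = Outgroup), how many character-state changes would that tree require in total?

Map each character onto ((Taxon 3,Taxon 4),(Taxon 1,(Taxon 9,Taxon 6))) (rooted by Outgroup) and count the minimum state changes it requires (Fitch parsimony):
C1: 1; C2: 2; C3: 2; C4: 1; C5: 1.
Total tree length = 7.

7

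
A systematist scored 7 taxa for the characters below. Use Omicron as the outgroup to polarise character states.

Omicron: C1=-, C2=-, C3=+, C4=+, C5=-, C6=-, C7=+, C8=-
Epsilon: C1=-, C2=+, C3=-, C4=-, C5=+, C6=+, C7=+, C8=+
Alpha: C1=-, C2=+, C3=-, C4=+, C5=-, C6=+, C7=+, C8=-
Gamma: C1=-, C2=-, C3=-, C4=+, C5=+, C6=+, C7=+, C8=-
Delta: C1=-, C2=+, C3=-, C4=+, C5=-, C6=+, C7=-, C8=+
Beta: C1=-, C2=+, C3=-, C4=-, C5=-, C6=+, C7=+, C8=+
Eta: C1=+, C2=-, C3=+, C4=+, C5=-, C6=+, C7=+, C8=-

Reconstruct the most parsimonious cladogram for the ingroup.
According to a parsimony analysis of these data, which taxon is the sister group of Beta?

Character polarity is set by the outgroup: the derived state is whichever differs from the outgroup's state, so for C3, C4, C7 the derived state is '-', and for the remaining characters it is '+'.
C1: derived state '+' in Eta only — an autapomorphy, so it tells us nothing about relationships among taxa.
C2: derived state '+' in Alpha, Beta, Delta, and Epsilon only — synapomorphy for {Alpha, Beta, Delta, Epsilon}.
C3 (derived state '-') is shared by Alpha, Beta, Delta, Epsilon, and Gamma — a synapomorphy uniting that clade.
C4: derived state '-' in Beta and Epsilon only — synapomorphy for {Beta, Epsilon}.
C5 (state '+') occurs in Epsilon and Gamma but conflicts with the nesting implied by the other characters — most parsimoniously interpreted as homoplasy.
C6 (derived state '+') is shared by all ingroup taxa — unites the whole ingroup.
C7 (derived state '-') is unique to Delta (autapomorphy; uninformative for grouping).
Only Beta, Delta, and Epsilon show the derived state '+' for C8, supporting them as a clade.
Most parsimonious ingroup topology: (((((Epsilon,Beta),Delta),Alpha),Gamma),Eta).
Beta and Epsilon form a cherry on this tree, so they are sister taxa.

Epsilon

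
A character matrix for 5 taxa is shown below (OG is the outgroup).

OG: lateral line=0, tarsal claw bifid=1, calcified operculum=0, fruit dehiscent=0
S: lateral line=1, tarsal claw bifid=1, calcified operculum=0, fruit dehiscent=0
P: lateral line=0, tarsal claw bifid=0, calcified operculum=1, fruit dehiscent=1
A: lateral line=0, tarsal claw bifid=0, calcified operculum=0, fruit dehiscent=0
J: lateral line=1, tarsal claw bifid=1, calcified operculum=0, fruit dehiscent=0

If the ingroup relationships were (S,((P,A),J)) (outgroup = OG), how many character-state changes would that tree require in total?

5

Map each character onto (S,((P,A),J)) (rooted by OG) and count the minimum state changes it requires (Fitch parsimony):
lateral line: 2; tarsal claw bifid: 1; calcified operculum: 1; fruit dehiscent: 1.
Total tree length = 5.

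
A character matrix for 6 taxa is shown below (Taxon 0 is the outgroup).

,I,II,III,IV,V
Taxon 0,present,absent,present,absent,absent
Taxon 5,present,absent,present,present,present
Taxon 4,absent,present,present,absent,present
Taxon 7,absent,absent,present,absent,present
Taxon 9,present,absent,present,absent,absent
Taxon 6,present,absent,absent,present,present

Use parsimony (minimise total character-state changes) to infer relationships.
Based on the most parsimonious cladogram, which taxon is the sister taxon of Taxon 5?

Character polarity is set by the outgroup: the derived state is whichever differs from the outgroup's state, so for I, III the derived state is 'absent', and for the remaining characters it is 'present'.
I (derived state 'absent') is shared by Taxon 4 and Taxon 7 — a synapomorphy uniting that clade.
II (derived state 'present') is unique to Taxon 4 (autapomorphy; uninformative for grouping).
III (derived state 'absent') is unique to Taxon 6 (autapomorphy; uninformative for grouping).
IV (derived state 'present') is shared by Taxon 5 and Taxon 6 — a synapomorphy uniting that clade.
V (derived state 'present') is shared by Taxon 4, Taxon 5, Taxon 6, and Taxon 7 — a synapomorphy uniting that clade.
Most parsimonious ingroup topology: (((Taxon 5,Taxon 6),(Taxon 4,Taxon 7)),Taxon 9).
Taxon 5 and Taxon 6 form a cherry on this tree, so they are sister taxa.

Taxon 6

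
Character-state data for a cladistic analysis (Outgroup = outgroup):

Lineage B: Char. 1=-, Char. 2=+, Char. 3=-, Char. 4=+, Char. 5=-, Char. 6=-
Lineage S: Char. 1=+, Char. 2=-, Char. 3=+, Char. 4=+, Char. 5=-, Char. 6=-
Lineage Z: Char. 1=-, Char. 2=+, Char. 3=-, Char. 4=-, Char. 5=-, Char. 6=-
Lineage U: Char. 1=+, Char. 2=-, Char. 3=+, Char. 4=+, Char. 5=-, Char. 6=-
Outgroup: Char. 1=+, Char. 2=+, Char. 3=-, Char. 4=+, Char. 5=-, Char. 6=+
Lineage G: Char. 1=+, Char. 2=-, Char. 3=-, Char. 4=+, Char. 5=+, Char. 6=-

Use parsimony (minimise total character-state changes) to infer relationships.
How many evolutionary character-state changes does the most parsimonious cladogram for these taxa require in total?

6

Character polarity is set by the outgroup: the derived state is whichever differs from the outgroup's state, so for Char. 1, Char. 2, Char. 4, Char. 6 the derived state is '-', and for the remaining characters it is '+'.
Only Lineage B and Lineage Z show the derived state '-' for Char. 1, supporting them as a clade.
Char. 2: derived state '-' in Lineage G, Lineage S, and Lineage U only — synapomorphy for {Lineage G, Lineage S, Lineage U}.
Only Lineage S and Lineage U show the derived state '+' for Char. 3, supporting them as a clade.
Char. 4: derived state '-' in Lineage Z only — an autapomorphy, so it tells us nothing about relationships among taxa.
Char. 5: derived state '+' in Lineage G only — an autapomorphy, so it tells us nothing about relationships among taxa.
All ingroup taxa share the derived state '-' for Char. 6; it defines the ingroup but does not resolve relationships within it.
Most parsimonious ingroup topology: (((Lineage U,Lineage S),Lineage G),(Lineage Z,Lineage B)).
Changes per character on this tree: Char. 1: 1; Char. 2: 1; Char. 3: 1; Char. 4: 1; Char. 5: 1; Char. 6: 1.
Total = 6.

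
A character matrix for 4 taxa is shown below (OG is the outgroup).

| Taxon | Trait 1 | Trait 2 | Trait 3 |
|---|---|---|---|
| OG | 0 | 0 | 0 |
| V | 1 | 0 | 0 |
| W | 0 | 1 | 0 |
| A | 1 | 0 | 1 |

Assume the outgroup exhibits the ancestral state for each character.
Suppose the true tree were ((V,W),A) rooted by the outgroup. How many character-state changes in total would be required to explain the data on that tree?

4

Map each character onto ((V,W),A) (rooted by OG) and count the minimum state changes it requires (Fitch parsimony):
Trait 1: 2; Trait 2: 1; Trait 3: 1.
Total tree length = 4.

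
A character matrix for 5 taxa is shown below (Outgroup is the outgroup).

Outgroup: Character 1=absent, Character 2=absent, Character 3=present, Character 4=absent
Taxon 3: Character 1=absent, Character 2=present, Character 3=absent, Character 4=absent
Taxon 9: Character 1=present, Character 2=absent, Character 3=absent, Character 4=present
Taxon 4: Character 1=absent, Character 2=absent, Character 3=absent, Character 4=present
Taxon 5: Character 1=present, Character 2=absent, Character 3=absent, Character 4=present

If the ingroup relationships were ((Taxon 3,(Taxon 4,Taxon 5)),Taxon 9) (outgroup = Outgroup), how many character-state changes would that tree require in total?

6

Map each character onto ((Taxon 3,(Taxon 4,Taxon 5)),Taxon 9) (rooted by Outgroup) and count the minimum state changes it requires (Fitch parsimony):
Character 1: 2; Character 2: 1; Character 3: 1; Character 4: 2.
Total tree length = 6.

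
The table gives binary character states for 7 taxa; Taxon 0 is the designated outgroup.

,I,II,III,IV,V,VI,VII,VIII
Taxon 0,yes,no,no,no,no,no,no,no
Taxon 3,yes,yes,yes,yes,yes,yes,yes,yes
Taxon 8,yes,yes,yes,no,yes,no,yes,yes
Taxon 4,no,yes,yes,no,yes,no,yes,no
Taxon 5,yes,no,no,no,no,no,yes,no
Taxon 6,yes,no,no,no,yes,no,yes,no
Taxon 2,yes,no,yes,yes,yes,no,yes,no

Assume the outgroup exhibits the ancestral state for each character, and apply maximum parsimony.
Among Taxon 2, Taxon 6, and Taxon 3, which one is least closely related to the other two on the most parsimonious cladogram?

Character polarity is set by the outgroup: the derived state is whichever differs from the outgroup's state, so for I the derived state is 'no', and for the remaining characters it is 'yes'.
I: derived state 'no' in Taxon 4 only — an autapomorphy, so it tells us nothing about relationships among taxa.
Only Taxon 3, Taxon 4, and Taxon 8 show the derived state 'yes' for II, supporting them as a clade.
III (derived state 'yes') is shared by Taxon 2, Taxon 3, Taxon 4, and Taxon 8 — a synapomorphy uniting that clade.
IV (state 'yes') occurs in Taxon 2 and Taxon 3 but conflicts with the nesting implied by the other characters — most parsimoniously interpreted as homoplasy.
Only Taxon 2, Taxon 3, Taxon 4, Taxon 6, and Taxon 8 show the derived state 'yes' for V, supporting them as a clade.
VI: derived state 'yes' in Taxon 3 only — an autapomorphy, so it tells us nothing about relationships among taxa.
VII (derived state 'yes') is shared by all ingroup taxa — unites the whole ingroup.
VIII (derived state 'yes') is shared by Taxon 3 and Taxon 8 — a synapomorphy uniting that clade.
Most parsimonious ingroup topology: (((((Taxon 3,Taxon 8),Taxon 4),Taxon 2),Taxon 6),Taxon 5).
Taxon 3 and Taxon 2 share a more recent common ancestor with each other than either does with Taxon 6, so Taxon 6 is the least closely related of the three.

Taxon 6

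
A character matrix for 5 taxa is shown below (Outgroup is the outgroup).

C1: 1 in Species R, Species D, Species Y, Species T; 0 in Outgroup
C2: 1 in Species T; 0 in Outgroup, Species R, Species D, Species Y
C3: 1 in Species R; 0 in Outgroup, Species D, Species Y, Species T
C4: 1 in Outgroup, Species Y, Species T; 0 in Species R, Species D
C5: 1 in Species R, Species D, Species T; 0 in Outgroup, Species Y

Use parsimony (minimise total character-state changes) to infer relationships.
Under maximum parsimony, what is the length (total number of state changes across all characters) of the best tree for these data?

5

Character polarity is set by the outgroup: the derived state is whichever differs from the outgroup's state, so for C4 the derived state is '0', and for the remaining characters it is '1'.
C1 (derived state '1') is shared by all ingroup taxa — unites the whole ingroup.
C2 (derived state '1') is unique to Species T (autapomorphy; uninformative for grouping).
C3: derived state '1' in Species R only — an autapomorphy, so it tells us nothing about relationships among taxa.
C4 (derived state '0') is shared by Species D and Species R — a synapomorphy uniting that clade.
C5 (derived state '1') is shared by Species D, Species R, and Species T — a synapomorphy uniting that clade.
Most parsimonious ingroup topology: (((Species R,Species D),Species T),Species Y).
Changes per character on this tree: C1: 1; C2: 1; C3: 1; C4: 1; C5: 1.
Total = 5.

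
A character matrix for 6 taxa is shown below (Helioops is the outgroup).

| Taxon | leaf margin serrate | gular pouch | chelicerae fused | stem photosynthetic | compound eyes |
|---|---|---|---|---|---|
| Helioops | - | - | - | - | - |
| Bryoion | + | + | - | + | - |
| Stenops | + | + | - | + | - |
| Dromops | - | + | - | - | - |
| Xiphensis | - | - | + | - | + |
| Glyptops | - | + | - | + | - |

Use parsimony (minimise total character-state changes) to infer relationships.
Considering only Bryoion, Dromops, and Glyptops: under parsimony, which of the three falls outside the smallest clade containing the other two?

The outgroup has state '-' for every character, so '+' is the derived state throughout.
leaf margin serrate (derived state '+') is shared by Bryoion and Stenops — a synapomorphy uniting that clade.
gular pouch (derived state '+') is shared by Bryoion, Dromops, Glyptops, and Stenops — a synapomorphy uniting that clade.
chelicerae fused (derived state '+') is unique to Xiphensis (autapomorphy; uninformative for grouping).
stem photosynthetic (derived state '+') is shared by Bryoion, Glyptops, and Stenops — a synapomorphy uniting that clade.
compound eyes (derived state '+') is unique to Xiphensis (autapomorphy; uninformative for grouping).
Most parsimonious ingroup topology: ((((Bryoion,Stenops),Glyptops),Dromops),Xiphensis).
Bryoion and Glyptops share a more recent common ancestor with each other than either does with Dromops, so Dromops is the least closely related of the three.

Dromops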